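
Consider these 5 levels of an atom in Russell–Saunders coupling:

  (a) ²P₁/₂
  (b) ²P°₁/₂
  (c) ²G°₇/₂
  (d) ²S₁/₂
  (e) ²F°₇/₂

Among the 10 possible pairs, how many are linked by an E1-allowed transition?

2

(a)–(b): allowed.
(a)–(c): forbidden (ΔL, ΔJ).
(a)–(d): forbidden (parity).
(a)–(e): forbidden (ΔL, ΔJ).
(b)–(c): forbidden (parity, ΔL, ΔJ).
(b)–(d): allowed.
(b)–(e): forbidden (parity, ΔL, ΔJ).
(c)–(d): forbidden (ΔL, ΔJ).
(c)–(e): forbidden (parity).
(d)–(e): forbidden (ΔL, ΔJ).
Allowed pairs: 2 of 10.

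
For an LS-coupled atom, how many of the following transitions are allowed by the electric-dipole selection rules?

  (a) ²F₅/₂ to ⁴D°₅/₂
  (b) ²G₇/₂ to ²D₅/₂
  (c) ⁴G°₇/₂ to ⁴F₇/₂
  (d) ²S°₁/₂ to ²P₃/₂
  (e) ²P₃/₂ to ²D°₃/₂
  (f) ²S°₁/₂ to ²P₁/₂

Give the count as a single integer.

4

(a) forbidden (ΔS fails)
(b) forbidden (parity, ΔL fail)
(c) allowed
(d) allowed
(e) allowed
(f) allowed
Total allowed: 4 of 6.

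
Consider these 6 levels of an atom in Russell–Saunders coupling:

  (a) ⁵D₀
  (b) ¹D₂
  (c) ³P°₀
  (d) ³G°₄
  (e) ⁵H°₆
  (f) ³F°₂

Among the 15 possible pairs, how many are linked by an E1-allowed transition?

0

(a)–(b): forbidden (parity, ΔS, ΔJ).
(a)–(c): forbidden (ΔS, ΔJ).
(a)–(d): forbidden (ΔS, ΔL, ΔJ).
(a)–(e): forbidden (ΔL, ΔJ).
(a)–(f): forbidden (ΔS, ΔJ).
(b)–(c): forbidden (ΔS, ΔJ).
(b)–(d): forbidden (ΔS, ΔL, ΔJ).
(b)–(e): forbidden (ΔS, ΔL, ΔJ).
(b)–(f): forbidden (ΔS).
(c)–(d): forbidden (parity, ΔL, ΔJ).
(c)–(e): forbidden (parity, ΔS, ΔL, ΔJ).
(c)–(f): forbidden (parity, ΔL, ΔJ).
(d)–(e): forbidden (parity, ΔS, ΔJ).
(d)–(f): forbidden (parity, ΔJ).
(e)–(f): forbidden (parity, ΔS, ΔL, ΔJ).
Allowed pairs: 0 of 15.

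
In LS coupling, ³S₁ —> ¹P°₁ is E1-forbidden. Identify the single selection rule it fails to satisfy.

ΔL = 0, ±1 (not L=0↔0): L: 0 → 1, ΔL = +1 — passes.
ΔJ = 0, ±1 (not J=0↔0): J: 1 → 1, ΔJ = +0 — passes.
Parity must change: even → odd — passes.
ΔS = 0: S: 1 → 0 — fails.

the ΔS = 0 rule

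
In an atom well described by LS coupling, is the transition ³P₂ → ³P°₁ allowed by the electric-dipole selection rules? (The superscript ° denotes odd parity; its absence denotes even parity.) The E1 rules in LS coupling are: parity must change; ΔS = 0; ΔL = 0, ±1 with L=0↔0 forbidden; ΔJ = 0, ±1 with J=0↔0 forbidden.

Initial level: S=1, L=1, J=2, parity even. Final level: S=1, L=1, J=1, parity odd.
Parity must change: even → odd — ✓.
ΔS = 0: S: 1 → 1 — ✓.
ΔJ = 0, ±1 (not J=0↔0): J: 2 → 1, ΔJ = -1 — ✓.
ΔL = 0, ±1 (not L=0↔0): L: 1 → 1, ΔL = +0 — ✓.
All four E1 rules are satisfied.

allowed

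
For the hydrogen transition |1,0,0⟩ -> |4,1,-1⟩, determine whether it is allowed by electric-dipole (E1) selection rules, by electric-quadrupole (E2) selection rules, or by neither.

E1

Δl = 1 − 0 = +1; l_i + l_f = 1.
Δm_l = -1.
E1 (Δl = ±1, |Δm_l| ≤ 1): satisfied.
E2 (Δl = 0,±2, l_i+l_f ≥ 2, |Δm_l| ≤ 2): not satisfied.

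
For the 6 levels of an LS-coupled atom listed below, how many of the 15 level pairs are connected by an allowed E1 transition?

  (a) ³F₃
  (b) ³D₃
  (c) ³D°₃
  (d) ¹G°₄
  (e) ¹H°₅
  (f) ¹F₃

3

(a)–(b): forbidden (parity).
(a)–(c): allowed.
(a)–(d): forbidden (ΔS).
(a)–(e): forbidden (ΔS, ΔL, ΔJ).
(a)–(f): forbidden (parity, ΔS).
(b)–(c): allowed.
(b)–(d): forbidden (ΔS, ΔL).
(b)–(e): forbidden (ΔS, ΔL, ΔJ).
(b)–(f): forbidden (parity, ΔS).
(c)–(d): forbidden (parity, ΔS, ΔL).
(c)–(e): forbidden (parity, ΔS, ΔL, ΔJ).
(c)–(f): forbidden (ΔS).
(d)–(e): forbidden (parity).
(d)–(f): allowed.
(e)–(f): forbidden (ΔL, ΔJ).
Allowed pairs: 3 of 15.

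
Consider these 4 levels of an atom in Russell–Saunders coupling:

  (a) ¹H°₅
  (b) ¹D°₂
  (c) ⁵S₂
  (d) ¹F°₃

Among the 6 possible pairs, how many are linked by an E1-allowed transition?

(a)–(b): forbidden (parity, ΔL, ΔJ).
(a)–(c): forbidden (ΔS, ΔL, ΔJ).
(a)–(d): forbidden (parity, ΔL, ΔJ).
(b)–(c): forbidden (ΔS, ΔL).
(b)–(d): forbidden (parity).
(c)–(d): forbidden (ΔS, ΔL).
Allowed pairs: 0 of 6.

0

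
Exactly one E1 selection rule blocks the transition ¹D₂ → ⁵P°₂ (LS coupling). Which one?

the ΔS = 0 rule

Reading off the term symbols: S 0→2, L 2→1, J 2→2, parity even→odd.
Parity must change: even → odd — ✓.
ΔS = 0: S: 0 → 2 — ✗.
ΔL = 0, ±1 (not L=0↔0): L: 2 → 1, ΔL = -1 — ✓.
ΔJ = 0, ±1 (not J=0↔0): J: 2 → 2, ΔJ = +0 — ✓.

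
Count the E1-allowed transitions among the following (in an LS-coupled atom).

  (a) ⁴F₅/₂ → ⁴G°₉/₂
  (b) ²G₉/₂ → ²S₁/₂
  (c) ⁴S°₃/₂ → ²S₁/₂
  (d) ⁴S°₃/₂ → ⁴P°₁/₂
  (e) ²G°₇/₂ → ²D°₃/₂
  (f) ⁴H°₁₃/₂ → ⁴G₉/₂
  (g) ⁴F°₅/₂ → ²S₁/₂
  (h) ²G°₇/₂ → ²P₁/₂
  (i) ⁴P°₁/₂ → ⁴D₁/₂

1

(a) forbidden (ΔJ fails)
(b) forbidden (parity, ΔL, ΔJ fail)
(c) forbidden (ΔS, ΔL fail)
(d) forbidden (parity fails)
(e) forbidden (parity, ΔL, ΔJ fail)
(f) forbidden (ΔJ fails)
(g) forbidden (ΔS, ΔL, ΔJ fail)
(h) forbidden (ΔL, ΔJ fail)
(i) allowed
Total allowed: 1 of 9.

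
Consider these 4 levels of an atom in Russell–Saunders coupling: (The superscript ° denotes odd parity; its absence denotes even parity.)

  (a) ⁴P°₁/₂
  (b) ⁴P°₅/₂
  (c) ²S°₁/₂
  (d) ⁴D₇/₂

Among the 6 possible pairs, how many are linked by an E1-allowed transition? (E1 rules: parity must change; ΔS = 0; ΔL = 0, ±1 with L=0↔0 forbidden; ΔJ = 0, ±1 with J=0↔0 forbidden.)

(a)–(b): forbidden (parity, ΔJ).
(a)–(c): forbidden (parity, ΔS).
(a)–(d): forbidden (ΔJ).
(b)–(c): forbidden (parity, ΔS, ΔJ).
(b)–(d): allowed.
(c)–(d): forbidden (ΔS, ΔL, ΔJ).
Allowed pairs: 1 of 6.

1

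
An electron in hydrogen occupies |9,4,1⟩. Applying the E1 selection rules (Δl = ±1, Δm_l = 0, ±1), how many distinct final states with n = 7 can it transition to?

6

E1 requires Δl = ±1, so l_f ∈ {3, 5}; with 0 ≤ l_f ≤ n_f−1 = 6, the allowed l_f values are {3, 5}.
For l_f = 3: m_f ∈ {m_i−1, m_i, m_i+1} ∩ [−3, 3] = {0, 1, 2} → 3 states.
For l_f = 5: m_f ∈ {m_i−1, m_i, m_i+1} ∩ [−5, 5] = {0, 1, 2} → 3 states.
Total: 6.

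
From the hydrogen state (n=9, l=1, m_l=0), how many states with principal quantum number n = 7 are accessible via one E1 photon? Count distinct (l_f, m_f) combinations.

4

E1 requires Δl = ±1, so l_f ∈ {0, 2}; with 0 ≤ l_f ≤ n_f−1 = 6, the allowed l_f values are {0, 2}.
For l_f = 0: m_f ∈ {m_i−1, m_i, m_i+1} ∩ [−0, 0] = {0} → 1 state.
For l_f = 2: m_f ∈ {m_i−1, m_i, m_i+1} ∩ [−2, 2] = {-1, 0, 1} → 3 states.
Total: 4.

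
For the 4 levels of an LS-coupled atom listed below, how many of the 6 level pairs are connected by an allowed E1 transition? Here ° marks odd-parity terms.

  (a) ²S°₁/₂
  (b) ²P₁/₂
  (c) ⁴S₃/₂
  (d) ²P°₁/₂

(a)–(b): allowed.
(a)–(c): forbidden (ΔS, ΔL).
(a)–(d): forbidden (parity).
(b)–(c): forbidden (parity, ΔS).
(b)–(d): allowed.
(c)–(d): forbidden (ΔS).
Allowed pairs: 2 of 6.

2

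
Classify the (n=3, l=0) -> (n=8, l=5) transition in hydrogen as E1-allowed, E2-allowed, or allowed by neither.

neither

Δl = 5 − 0 = +5; l_i + l_f = 5.
E1 (Δl = ±1): not satisfied.
E2 (Δl = 0,±2, l_i+l_f ≥ 2): not satisfied.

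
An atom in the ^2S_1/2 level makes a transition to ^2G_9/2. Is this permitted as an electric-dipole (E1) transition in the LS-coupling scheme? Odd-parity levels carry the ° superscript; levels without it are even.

Reading off the term symbols: S 1/2→1/2, L 0→4, J 1/2→9/2, parity even→even.
Parity must change: even → even — violated.
ΔS = 0: S: 1/2 → 1/2 — satisfied.
ΔL = 0, ±1 (not L=0↔0): L: 0 → 4, ΔL = +4 — violated.
ΔJ = 0, ±1 (not J=0↔0): J: 1/2 → 9/2, ΔJ = +4 — violated.
Rule(s) violated: parity, ΔL, ΔJ.

forbidden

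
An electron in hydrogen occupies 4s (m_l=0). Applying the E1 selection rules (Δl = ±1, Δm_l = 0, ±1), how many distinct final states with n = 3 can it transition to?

3

E1 requires Δl = ±1, so l_f ∈ {-1, 1}; with 0 ≤ l_f ≤ n_f−1 = 2, the allowed l_f values are {1}.
For l_f = 1: m_f ∈ {m_i−1, m_i, m_i+1} ∩ [−1, 1] = {-1, 0, 1} → 3 states.
Total: 3.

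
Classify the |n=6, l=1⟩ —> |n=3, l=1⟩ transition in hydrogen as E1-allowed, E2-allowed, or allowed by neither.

Δl = 1 − 1 = +0; l_i + l_f = 2.
E1 (Δl = ±1): not satisfied.
E2 (Δl = 0,±2, l_i+l_f ≥ 2): satisfied.

E2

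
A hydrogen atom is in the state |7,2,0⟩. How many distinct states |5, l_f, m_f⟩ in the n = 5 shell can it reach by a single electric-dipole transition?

E1 requires Δl = ±1, so l_f ∈ {1, 3}; with 0 ≤ l_f ≤ n_f−1 = 4, the allowed l_f values are {1, 3}.
For l_f = 1: m_f ∈ {m_i−1, m_i, m_i+1} ∩ [−1, 1] = {-1, 0, 1} → 3 states.
For l_f = 3: m_f ∈ {m_i−1, m_i, m_i+1} ∩ [−3, 3] = {-1, 0, 1} → 3 states.
Total: 6.

6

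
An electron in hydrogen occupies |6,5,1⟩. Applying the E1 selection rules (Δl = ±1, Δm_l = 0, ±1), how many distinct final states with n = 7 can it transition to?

6

E1 requires Δl = ±1, so l_f ∈ {4, 6}; with 0 ≤ l_f ≤ n_f−1 = 6, the allowed l_f values are {4, 6}.
For l_f = 4: m_f ∈ {m_i−1, m_i, m_i+1} ∩ [−4, 4] = {0, 1, 2} → 3 states.
For l_f = 6: m_f ∈ {m_i−1, m_i, m_i+1} ∩ [−6, 6] = {0, 1, 2} → 3 states.
Total: 6.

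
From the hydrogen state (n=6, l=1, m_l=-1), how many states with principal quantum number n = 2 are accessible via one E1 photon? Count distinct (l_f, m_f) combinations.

1

E1 requires Δl = ±1, so l_f ∈ {0, 2}; with 0 ≤ l_f ≤ n_f−1 = 1, the allowed l_f values are {0}.
For l_f = 0: m_f ∈ {m_i−1, m_i, m_i+1} ∩ [−0, 0] = {0} → 1 state.
Total: 1.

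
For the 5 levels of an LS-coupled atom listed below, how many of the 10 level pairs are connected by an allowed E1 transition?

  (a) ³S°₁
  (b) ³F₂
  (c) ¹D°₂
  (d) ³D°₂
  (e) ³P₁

(a)–(b): forbidden (ΔL).
(a)–(c): forbidden (parity, ΔS, ΔL).
(a)–(d): forbidden (parity, ΔL).
(a)–(e): allowed.
(b)–(c): forbidden (ΔS).
(b)–(d): allowed.
(b)–(e): forbidden (parity, ΔL).
(c)–(d): forbidden (parity, ΔS).
(c)–(e): forbidden (ΔS).
(d)–(e): allowed.
Allowed pairs: 3 of 10.

3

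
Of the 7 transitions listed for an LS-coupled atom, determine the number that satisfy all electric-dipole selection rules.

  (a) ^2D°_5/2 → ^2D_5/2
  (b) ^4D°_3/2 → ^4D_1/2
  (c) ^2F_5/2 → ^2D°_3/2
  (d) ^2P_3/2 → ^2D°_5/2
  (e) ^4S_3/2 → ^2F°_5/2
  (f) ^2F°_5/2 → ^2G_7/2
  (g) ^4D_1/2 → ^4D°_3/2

(a) allowed
(b) allowed
(c) allowed
(d) allowed
(e) forbidden (ΔS, ΔL fail)
(f) allowed
(g) allowed
Total allowed: 6 of 7.

6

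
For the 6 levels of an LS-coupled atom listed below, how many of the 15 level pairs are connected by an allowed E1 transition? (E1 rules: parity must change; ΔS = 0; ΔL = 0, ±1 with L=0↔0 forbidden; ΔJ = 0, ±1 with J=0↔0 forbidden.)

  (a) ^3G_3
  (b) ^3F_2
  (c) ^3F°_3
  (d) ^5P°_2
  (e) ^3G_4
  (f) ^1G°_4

(a)–(b): forbidden (parity).
(a)–(c): allowed.
(a)–(d): forbidden (ΔS, ΔL).
(a)–(e): forbidden (parity).
(a)–(f): forbidden (ΔS).
(b)–(c): allowed.
(b)–(d): forbidden (ΔS, ΔL).
(b)–(e): forbidden (parity, ΔJ).
(b)–(f): forbidden (ΔS, ΔJ).
(c)–(d): forbidden (parity, ΔS, ΔL).
(c)–(e): allowed.
(c)–(f): forbidden (parity, ΔS).
(d)–(e): forbidden (ΔS, ΔL, ΔJ).
(d)–(f): forbidden (parity, ΔS, ΔL, ΔJ).
(e)–(f): forbidden (ΔS).
Allowed pairs: 3 of 15.

3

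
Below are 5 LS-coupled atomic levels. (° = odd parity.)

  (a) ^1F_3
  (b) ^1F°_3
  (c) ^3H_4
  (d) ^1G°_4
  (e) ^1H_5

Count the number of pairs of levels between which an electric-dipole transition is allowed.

3

(a)–(b): allowed.
(a)–(c): forbidden (parity, ΔS, ΔL).
(a)–(d): allowed.
(a)–(e): forbidden (parity, ΔL, ΔJ).
(b)–(c): forbidden (ΔS, ΔL).
(b)–(d): forbidden (parity).
(b)–(e): forbidden (ΔL, ΔJ).
(c)–(d): forbidden (ΔS).
(c)–(e): forbidden (parity, ΔS).
(d)–(e): allowed.
Allowed pairs: 3 of 10.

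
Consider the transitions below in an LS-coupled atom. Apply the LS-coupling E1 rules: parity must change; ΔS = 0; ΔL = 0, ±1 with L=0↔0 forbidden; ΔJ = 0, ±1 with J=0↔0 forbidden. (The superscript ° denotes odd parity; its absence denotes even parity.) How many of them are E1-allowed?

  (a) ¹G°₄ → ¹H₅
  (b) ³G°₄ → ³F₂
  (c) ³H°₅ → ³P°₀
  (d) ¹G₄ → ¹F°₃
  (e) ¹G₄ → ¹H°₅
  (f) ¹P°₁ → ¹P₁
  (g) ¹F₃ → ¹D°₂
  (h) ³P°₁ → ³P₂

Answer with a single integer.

(a) allowed
(b) forbidden (ΔJ fails)
(c) forbidden (parity, ΔL, ΔJ fail)
(d) allowed
(e) allowed
(f) allowed
(g) allowed
(h) allowed
Total allowed: 6 of 8.

6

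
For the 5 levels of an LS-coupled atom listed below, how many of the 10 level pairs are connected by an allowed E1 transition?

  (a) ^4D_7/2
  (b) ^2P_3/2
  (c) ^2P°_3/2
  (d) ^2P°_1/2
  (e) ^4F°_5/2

3

(a)–(b): forbidden (parity, ΔS, ΔJ).
(a)–(c): forbidden (ΔS, ΔJ).
(a)–(d): forbidden (ΔS, ΔJ).
(a)–(e): allowed.
(b)–(c): allowed.
(b)–(d): allowed.
(b)–(e): forbidden (ΔS, ΔL).
(c)–(d): forbidden (parity).
(c)–(e): forbidden (parity, ΔS, ΔL).
(d)–(e): forbidden (parity, ΔS, ΔL, ΔJ).
Allowed pairs: 3 of 10.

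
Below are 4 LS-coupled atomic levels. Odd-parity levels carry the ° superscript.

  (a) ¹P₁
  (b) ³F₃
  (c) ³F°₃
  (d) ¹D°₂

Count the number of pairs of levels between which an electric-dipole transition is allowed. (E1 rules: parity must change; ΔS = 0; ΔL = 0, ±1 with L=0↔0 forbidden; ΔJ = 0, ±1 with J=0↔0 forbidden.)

2

(a)–(b): forbidden (parity, ΔS, ΔL, ΔJ).
(a)–(c): forbidden (ΔS, ΔL, ΔJ).
(a)–(d): allowed.
(b)–(c): allowed.
(b)–(d): forbidden (ΔS).
(c)–(d): forbidden (parity, ΔS).
Allowed pairs: 2 of 6.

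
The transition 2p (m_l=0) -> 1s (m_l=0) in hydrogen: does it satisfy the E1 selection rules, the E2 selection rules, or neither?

Δl = 0 − 1 = -1; l_i + l_f = 1.
Δm_l = +0.
E1 (Δl = ±1, |Δm_l| ≤ 1): satisfied.
E2 (Δl = 0,±2, l_i+l_f ≥ 2, |Δm_l| ≤ 2): not satisfied.

E1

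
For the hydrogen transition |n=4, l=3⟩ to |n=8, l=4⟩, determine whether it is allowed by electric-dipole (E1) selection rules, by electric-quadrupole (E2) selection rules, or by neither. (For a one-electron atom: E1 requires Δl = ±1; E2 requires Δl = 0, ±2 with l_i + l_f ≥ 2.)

E1

Δl = 4 − 3 = +1; l_i + l_f = 7.
E1 (Δl = ±1): satisfied.
E2 (Δl = 0,±2, l_i+l_f ≥ 2): not satisfied.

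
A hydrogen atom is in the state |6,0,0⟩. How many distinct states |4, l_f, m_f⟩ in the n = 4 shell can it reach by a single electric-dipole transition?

3

E1 requires Δl = ±1, so l_f ∈ {-1, 1}; with 0 ≤ l_f ≤ n_f−1 = 3, the allowed l_f values are {1}.
For l_f = 1: m_f ∈ {m_i−1, m_i, m_i+1} ∩ [−1, 1] = {-1, 0, 1} → 3 states.
Total: 3.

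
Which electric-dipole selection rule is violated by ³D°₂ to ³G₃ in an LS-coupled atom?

ΔS = 0: S: 1 → 1 — ✓.
ΔL = 0, ±1 (not L=0↔0): L: 2 → 4, ΔL = +2 — ✗.
ΔJ = 0, ±1 (not J=0↔0): J: 2 → 3, ΔJ = +1 — ✓.
Parity must change: odd → even — ✓.

the ΔL = 0, ±1 rule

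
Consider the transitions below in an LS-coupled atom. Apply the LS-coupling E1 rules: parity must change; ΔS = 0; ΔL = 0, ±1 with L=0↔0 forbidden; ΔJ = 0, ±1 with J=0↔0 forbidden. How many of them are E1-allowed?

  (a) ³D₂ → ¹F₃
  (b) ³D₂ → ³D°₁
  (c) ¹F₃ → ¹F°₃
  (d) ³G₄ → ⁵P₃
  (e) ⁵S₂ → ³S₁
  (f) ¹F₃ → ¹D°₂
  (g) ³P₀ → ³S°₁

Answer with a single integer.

(a) forbidden (parity, ΔS fail)
(b) allowed
(c) allowed
(d) forbidden (parity, ΔS, ΔL fail)
(e) forbidden (parity, ΔS, ΔL fail)
(f) allowed
(g) allowed
Total allowed: 4 of 7.

4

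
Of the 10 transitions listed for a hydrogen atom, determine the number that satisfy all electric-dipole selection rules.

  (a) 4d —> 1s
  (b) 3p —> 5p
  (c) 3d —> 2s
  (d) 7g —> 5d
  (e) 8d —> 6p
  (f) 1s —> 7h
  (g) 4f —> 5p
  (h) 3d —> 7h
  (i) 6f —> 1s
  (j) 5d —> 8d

1

(a) forbidden — Δl = -2 (E1 requires Δl = ±1)
(b) forbidden — Δl = +0 (E1 requires Δl = ±1)
(c) forbidden — Δl = -2 (E1 requires Δl = ±1)
(d) forbidden — Δl = -2 (E1 requires Δl = ±1)
(e) allowed
(f) forbidden — Δl = +5 (E1 requires Δl = ±1)
(g) forbidden — Δl = -2 (E1 requires Δl = ±1)
(h) forbidden — Δl = +3 (E1 requires Δl = ±1)
(i) forbidden — Δl = -3 (E1 requires Δl = ±1)
(j) forbidden — Δl = +0 (E1 requires Δl = ±1)
Total allowed: 1 of 10.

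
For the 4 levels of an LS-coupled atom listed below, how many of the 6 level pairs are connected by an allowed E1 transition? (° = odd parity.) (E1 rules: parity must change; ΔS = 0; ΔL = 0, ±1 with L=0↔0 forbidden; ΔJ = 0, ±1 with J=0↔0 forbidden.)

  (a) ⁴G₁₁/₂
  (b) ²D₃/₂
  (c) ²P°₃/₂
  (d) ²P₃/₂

2

(a)–(b): forbidden (parity, ΔS, ΔL, ΔJ).
(a)–(c): forbidden (ΔS, ΔL, ΔJ).
(a)–(d): forbidden (parity, ΔS, ΔL, ΔJ).
(b)–(c): allowed.
(b)–(d): forbidden (parity).
(c)–(d): allowed.
Allowed pairs: 2 of 6.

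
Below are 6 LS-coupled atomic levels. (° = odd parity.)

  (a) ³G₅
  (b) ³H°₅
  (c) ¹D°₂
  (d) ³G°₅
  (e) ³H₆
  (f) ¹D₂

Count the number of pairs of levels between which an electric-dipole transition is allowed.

5

(a)–(b): allowed.
(a)–(c): forbidden (ΔS, ΔL, ΔJ).
(a)–(d): allowed.
(a)–(e): forbidden (parity).
(a)–(f): forbidden (parity, ΔS, ΔL, ΔJ).
(b)–(c): forbidden (parity, ΔS, ΔL, ΔJ).
(b)–(d): forbidden (parity).
(b)–(e): allowed.
(b)–(f): forbidden (ΔS, ΔL, ΔJ).
(c)–(d): forbidden (parity, ΔS, ΔL, ΔJ).
(c)–(e): forbidden (ΔS, ΔL, ΔJ).
(c)–(f): allowed.
(d)–(e): allowed.
(d)–(f): forbidden (ΔS, ΔL, ΔJ).
(e)–(f): forbidden (parity, ΔS, ΔL, ΔJ).
Allowed pairs: 5 of 15.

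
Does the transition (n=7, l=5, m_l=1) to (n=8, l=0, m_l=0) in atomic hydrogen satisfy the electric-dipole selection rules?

Δl = 0 − 5 = -5; the E1 rule Δl = ±1 is fails.
Δm_l = 0 − (1) = -1. E1 requires Δm_l = 0, ±1: ok.
The transition is electric-dipole forbidden.

forbidden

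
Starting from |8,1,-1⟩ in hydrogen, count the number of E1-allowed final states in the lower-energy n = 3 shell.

E1 requires Δl = ±1, so l_f ∈ {0, 2}; with 0 ≤ l_f ≤ n_f−1 = 2, the allowed l_f values are {0, 2}.
For l_f = 0: m_f ∈ {m_i−1, m_i, m_i+1} ∩ [−0, 0] = {0} → 1 state.
For l_f = 2: m_f ∈ {m_i−1, m_i, m_i+1} ∩ [−2, 2] = {-2, -1, 0} → 3 states.
Total: 4.

4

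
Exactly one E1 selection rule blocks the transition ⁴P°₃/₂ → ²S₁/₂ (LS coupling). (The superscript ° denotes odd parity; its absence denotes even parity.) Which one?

the ΔS = 0 rule

Reading off the term symbols: S 3/2→1/2, L 1→0, J 3/2→1/2, parity odd→even.
Parity must change: odd → even — ok.
ΔS = 0: S: 3/2 → 1/2 — fails.
ΔL = 0, ±1 (not L=0↔0): L: 1 → 0, ΔL = -1 — ok.
ΔJ = 0, ±1 (not J=0↔0): J: 3/2 → 1/2, ΔJ = -1 — ok.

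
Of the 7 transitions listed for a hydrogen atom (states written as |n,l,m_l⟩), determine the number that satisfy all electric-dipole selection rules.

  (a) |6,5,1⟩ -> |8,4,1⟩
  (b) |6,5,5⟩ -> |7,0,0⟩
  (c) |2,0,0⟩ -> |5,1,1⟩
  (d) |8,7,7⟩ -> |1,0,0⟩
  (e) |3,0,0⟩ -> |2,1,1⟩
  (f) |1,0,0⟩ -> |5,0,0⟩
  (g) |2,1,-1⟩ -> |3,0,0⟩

4

(a) allowed
(b) forbidden — Δl = -5 (E1 requires Δl = ±1); Δm_l = -5 (E1 requires Δm_l = 0, ±1)
(c) allowed
(d) forbidden — Δl = -7 (E1 requires Δl = ±1); Δm_l = -7 (E1 requires Δm_l = 0, ±1)
(e) allowed
(f) forbidden — Δl = +0 (E1 requires Δl = ±1)
(g) allowed
Total allowed: 4 of 7.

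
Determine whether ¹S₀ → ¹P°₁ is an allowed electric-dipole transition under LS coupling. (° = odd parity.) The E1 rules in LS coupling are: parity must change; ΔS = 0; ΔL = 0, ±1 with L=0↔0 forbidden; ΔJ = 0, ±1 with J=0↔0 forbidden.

Reading off the term symbols: S 0→0, L 0→1, J 0→1, parity even→odd.
Parity must change: even → odd — ✓.
ΔS = 0: S: 0 → 0 — ✓.
ΔL = 0, ±1 (not L=0↔0): L: 0 → 1, ΔL = +1 — ✓.
ΔJ = 0, ±1 (not J=0↔0): J: 0 → 1, ΔJ = +1 — ✓.
All four E1 rules are satisfied.

allowed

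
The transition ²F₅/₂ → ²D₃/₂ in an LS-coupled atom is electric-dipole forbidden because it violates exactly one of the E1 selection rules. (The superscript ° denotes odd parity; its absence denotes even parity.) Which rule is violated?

parity

ΔS = 0: S: 1/2 → 1/2 — ✓.
Parity must change: even → even — ✗.
ΔJ = 0, ±1 (not J=0↔0): J: 5/2 → 3/2, ΔJ = -1 — ✓.
ΔL = 0, ±1 (not L=0↔0): L: 3 → 2, ΔL = -1 — ✓.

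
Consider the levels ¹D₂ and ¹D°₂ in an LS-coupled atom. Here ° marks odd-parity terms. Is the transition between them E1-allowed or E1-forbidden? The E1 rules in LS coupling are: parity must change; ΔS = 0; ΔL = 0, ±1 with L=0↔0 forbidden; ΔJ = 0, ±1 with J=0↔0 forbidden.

Initial level: S=0, L=2, J=2, parity even. Final level: S=0, L=2, J=2, parity odd.
Parity must change: even → odd — ✓.
ΔS = 0: S: 0 → 0 — ✓.
ΔL = 0, ±1 (not L=0↔0): L: 2 → 2, ΔL = +0 — ✓.
ΔJ = 0, ±1 (not J=0↔0): J: 2 → 2, ΔJ = +0 — ✓.
All four E1 rules are satisfied.

allowed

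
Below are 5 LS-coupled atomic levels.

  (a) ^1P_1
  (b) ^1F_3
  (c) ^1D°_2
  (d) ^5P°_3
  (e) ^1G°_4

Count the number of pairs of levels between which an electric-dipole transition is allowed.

3

(a)–(b): forbidden (parity, ΔL, ΔJ).
(a)–(c): allowed.
(a)–(d): forbidden (ΔS, ΔJ).
(a)–(e): forbidden (ΔL, ΔJ).
(b)–(c): allowed.
(b)–(d): forbidden (ΔS, ΔL).
(b)–(e): allowed.
(c)–(d): forbidden (parity, ΔS).
(c)–(e): forbidden (parity, ΔL, ΔJ).
(d)–(e): forbidden (parity, ΔS, ΔL).
Allowed pairs: 3 of 10.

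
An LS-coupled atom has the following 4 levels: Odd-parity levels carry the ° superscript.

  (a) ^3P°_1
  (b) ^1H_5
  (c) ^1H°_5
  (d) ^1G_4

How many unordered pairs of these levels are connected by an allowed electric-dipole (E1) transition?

(a)–(b): forbidden (ΔS, ΔL, ΔJ).
(a)–(c): forbidden (parity, ΔS, ΔL, ΔJ).
(a)–(d): forbidden (ΔS, ΔL, ΔJ).
(b)–(c): allowed.
(b)–(d): forbidden (parity).
(c)–(d): allowed.
Allowed pairs: 2 of 6.

2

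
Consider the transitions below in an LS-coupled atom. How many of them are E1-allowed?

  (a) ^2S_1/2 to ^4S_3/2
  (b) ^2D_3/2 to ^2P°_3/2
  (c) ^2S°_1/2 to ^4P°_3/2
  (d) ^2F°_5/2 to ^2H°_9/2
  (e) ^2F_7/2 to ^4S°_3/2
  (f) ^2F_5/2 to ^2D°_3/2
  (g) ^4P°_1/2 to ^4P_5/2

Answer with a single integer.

2

(a) forbidden (parity, ΔS, ΔL fail)
(b) allowed
(c) forbidden (parity, ΔS fail)
(d) forbidden (parity, ΔL, ΔJ fail)
(e) forbidden (ΔS, ΔL, ΔJ fail)
(f) allowed
(g) forbidden (ΔJ fails)
Total allowed: 2 of 7.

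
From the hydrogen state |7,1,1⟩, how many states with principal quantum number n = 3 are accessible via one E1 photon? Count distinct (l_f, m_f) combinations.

4

E1 requires Δl = ±1, so l_f ∈ {0, 2}; with 0 ≤ l_f ≤ n_f−1 = 2, the allowed l_f values are {0, 2}.
For l_f = 0: m_f ∈ {m_i−1, m_i, m_i+1} ∩ [−0, 0] = {0} → 1 state.
For l_f = 2: m_f ∈ {m_i−1, m_i, m_i+1} ∩ [−2, 2] = {0, 1, 2} → 3 states.
Total: 4.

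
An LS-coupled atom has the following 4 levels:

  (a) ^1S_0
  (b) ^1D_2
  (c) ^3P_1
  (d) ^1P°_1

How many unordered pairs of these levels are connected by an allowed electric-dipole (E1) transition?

(a)–(b): forbidden (parity, ΔL, ΔJ).
(a)–(c): forbidden (parity, ΔS).
(a)–(d): allowed.
(b)–(c): forbidden (parity, ΔS).
(b)–(d): allowed.
(c)–(d): forbidden (ΔS).
Allowed pairs: 2 of 6.

2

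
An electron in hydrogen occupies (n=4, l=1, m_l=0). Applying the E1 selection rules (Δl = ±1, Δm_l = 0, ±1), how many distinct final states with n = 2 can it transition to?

E1 requires Δl = ±1, so l_f ∈ {0, 2}; with 0 ≤ l_f ≤ n_f−1 = 1, the allowed l_f values are {0}.
For l_f = 0: m_f ∈ {m_i−1, m_i, m_i+1} ∩ [−0, 0] = {0} → 1 state.
Total: 1.

1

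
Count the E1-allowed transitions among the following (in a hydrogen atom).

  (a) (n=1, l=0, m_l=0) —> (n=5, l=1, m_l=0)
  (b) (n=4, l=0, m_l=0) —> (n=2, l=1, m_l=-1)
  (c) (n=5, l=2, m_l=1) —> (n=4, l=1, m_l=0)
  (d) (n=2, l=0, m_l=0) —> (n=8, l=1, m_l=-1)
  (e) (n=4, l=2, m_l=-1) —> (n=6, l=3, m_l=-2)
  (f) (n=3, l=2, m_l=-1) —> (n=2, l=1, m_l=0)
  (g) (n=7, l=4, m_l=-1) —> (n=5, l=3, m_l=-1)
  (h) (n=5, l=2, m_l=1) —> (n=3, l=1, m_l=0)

8

(a) allowed
(b) allowed
(c) allowed
(d) allowed
(e) allowed
(f) allowed
(g) allowed
(h) allowed
Total allowed: 8 of 8.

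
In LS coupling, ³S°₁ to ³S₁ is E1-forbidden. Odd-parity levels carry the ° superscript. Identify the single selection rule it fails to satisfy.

Initial level: S=1, L=0, J=1, parity odd. Final level: S=1, L=0, J=1, parity even.
ΔS = 0: S: 1 → 1 — ✓.
Parity must change: odd → even — ✓.
ΔL = 0, ±1 (not L=0↔0): L: 0 → 0, ΔL = +0 — ✗.
ΔJ = 0, ±1 (not J=0↔0): J: 1 → 1, ΔJ = +0 — ✓.

the L=0 ↔ L=0 exclusion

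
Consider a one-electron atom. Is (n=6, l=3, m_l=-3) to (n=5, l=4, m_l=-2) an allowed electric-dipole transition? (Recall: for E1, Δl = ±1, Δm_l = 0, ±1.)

allowed

Initial l = 3, final l = 4, so Δl = +1. E1 requires Δl = ±1: ✓.
Δm_l = -2 − (-3) = +1. E1 requires Δm_l = 0, ±1: ✓.
All E1 selection rules are satisfied.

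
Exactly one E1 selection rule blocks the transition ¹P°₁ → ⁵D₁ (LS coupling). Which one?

the ΔS = 0 rule

Initial level: S=0, L=1, J=1, parity odd. Final level: S=2, L=2, J=1, parity even.
Parity must change: odd → even — satisfied.
ΔS = 0: S: 0 → 2 — violated.
ΔL = 0, ±1 (not L=0↔0): L: 1 → 2, ΔL = +1 — satisfied.
ΔJ = 0, ±1 (not J=0↔0): J: 1 → 1, ΔJ = +0 — satisfied.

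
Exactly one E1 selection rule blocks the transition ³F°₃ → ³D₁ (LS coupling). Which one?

Parity must change: odd → even — ✓.
ΔS = 0: S: 1 → 1 — ✓.
ΔL = 0, ±1 (not L=0↔0): L: 3 → 2, ΔL = -1 — ✓.
ΔJ = 0, ±1 (not J=0↔0): J: 3 → 1, ΔJ = -2 — ✗.

the ΔJ = 0, ±1 rule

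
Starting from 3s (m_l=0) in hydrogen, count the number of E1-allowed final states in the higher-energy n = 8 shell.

3

E1 requires Δl = ±1, so l_f ∈ {-1, 1}; with 0 ≤ l_f ≤ n_f−1 = 7, the allowed l_f values are {1}.
For l_f = 1: m_f ∈ {m_i−1, m_i, m_i+1} ∩ [−1, 1] = {-1, 0, 1} → 3 states.
Total: 3.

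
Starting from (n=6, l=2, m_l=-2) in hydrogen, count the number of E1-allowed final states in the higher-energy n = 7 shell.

E1 requires Δl = ±1, so l_f ∈ {1, 3}; with 0 ≤ l_f ≤ n_f−1 = 6, the allowed l_f values are {1, 3}.
For l_f = 1: m_f ∈ {m_i−1, m_i, m_i+1} ∩ [−1, 1] = {-1} → 1 state.
For l_f = 3: m_f ∈ {m_i−1, m_i, m_i+1} ∩ [−3, 3] = {-3, -2, -1} → 3 states.
Total: 4.

4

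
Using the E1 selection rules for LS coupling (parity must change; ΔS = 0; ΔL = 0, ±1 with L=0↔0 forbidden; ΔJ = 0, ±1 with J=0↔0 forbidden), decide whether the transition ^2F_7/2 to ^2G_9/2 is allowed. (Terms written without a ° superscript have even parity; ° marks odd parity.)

Reading off the term symbols: S 1/2→1/2, L 3→4, J 7/2→9/2, parity even→even.
ΔJ = 0, ±1 (not J=0↔0): J: 7/2 → 9/2, ΔJ = +1 — passes.
ΔS = 0: S: 1/2 → 1/2 — passes.
ΔL = 0, ±1 (not L=0↔0): L: 3 → 4, ΔL = +1 — passes.
Parity must change: even → even — fails.
Rule(s) violated: parity.

forbidden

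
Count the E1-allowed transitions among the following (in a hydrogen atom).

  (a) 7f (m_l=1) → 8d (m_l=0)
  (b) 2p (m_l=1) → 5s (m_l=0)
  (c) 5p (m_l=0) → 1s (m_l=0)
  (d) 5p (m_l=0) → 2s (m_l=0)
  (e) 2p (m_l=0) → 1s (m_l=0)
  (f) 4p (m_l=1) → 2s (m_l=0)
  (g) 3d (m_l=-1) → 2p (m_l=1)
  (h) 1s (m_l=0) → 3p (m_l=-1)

7

(a) allowed
(b) allowed
(c) allowed
(d) allowed
(e) allowed
(f) allowed
(g) forbidden — Δm_l = +2 (E1 requires Δm_l = 0, ±1)
(h) allowed
Total allowed: 7 of 8.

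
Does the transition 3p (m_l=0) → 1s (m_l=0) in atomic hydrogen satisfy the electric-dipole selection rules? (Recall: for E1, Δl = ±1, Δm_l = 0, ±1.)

allowed

l: 1 → 0 (Δl = -1). Δl = ±1 passes.
m_l: 0 → 0 (Δm_l = +0). |Δm_l| ≤ 1 passes.
All E1 selection rules are satisfied.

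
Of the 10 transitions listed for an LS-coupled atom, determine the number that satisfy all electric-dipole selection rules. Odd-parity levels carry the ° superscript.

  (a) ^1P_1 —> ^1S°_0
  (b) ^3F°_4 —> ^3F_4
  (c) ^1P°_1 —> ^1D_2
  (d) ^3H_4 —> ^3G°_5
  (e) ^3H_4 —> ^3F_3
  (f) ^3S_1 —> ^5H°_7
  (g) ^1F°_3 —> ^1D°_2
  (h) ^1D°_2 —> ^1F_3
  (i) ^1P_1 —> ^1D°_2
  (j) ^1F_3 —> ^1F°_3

(a) allowed
(b) allowed
(c) allowed
(d) allowed
(e) forbidden (parity, ΔL fail)
(f) forbidden (ΔS, ΔL, ΔJ fail)
(g) forbidden (parity fails)
(h) allowed
(i) allowed
(j) allowed
Total allowed: 7 of 10.

7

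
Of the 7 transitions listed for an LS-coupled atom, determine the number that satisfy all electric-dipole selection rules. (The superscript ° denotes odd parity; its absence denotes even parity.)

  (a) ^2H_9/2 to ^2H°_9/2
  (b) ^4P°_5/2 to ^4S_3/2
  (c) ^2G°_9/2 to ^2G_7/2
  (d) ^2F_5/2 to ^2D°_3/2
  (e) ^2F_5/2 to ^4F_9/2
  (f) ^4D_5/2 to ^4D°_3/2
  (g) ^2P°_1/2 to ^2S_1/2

6

(a) allowed
(b) allowed
(c) allowed
(d) allowed
(e) forbidden (parity, ΔS, ΔJ fail)
(f) allowed
(g) allowed
Total allowed: 6 of 7.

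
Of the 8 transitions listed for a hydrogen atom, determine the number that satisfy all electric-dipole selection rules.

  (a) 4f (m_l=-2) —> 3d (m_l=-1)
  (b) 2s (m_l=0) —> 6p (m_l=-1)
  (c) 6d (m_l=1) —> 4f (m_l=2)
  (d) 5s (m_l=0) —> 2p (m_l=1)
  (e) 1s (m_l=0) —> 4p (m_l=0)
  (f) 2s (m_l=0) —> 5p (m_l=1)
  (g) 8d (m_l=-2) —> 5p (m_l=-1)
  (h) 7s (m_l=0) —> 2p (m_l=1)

8

(a) allowed
(b) allowed
(c) allowed
(d) allowed
(e) allowed
(f) allowed
(g) allowed
(h) allowed
Total allowed: 8 of 8.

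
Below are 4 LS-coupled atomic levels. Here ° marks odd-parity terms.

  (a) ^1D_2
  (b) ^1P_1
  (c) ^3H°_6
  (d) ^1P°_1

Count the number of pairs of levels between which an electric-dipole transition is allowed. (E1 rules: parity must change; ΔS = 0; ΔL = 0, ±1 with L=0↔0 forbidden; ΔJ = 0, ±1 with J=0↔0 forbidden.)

(a)–(b): forbidden (parity).
(a)–(c): forbidden (ΔS, ΔL, ΔJ).
(a)–(d): allowed.
(b)–(c): forbidden (ΔS, ΔL, ΔJ).
(b)–(d): allowed.
(c)–(d): forbidden (parity, ΔS, ΔL, ΔJ).
Allowed pairs: 2 of 6.

2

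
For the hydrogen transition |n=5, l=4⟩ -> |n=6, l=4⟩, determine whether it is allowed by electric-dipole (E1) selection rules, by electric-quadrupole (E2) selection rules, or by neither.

Δl = 4 − 4 = +0; l_i + l_f = 8.
E1 (Δl = ±1): not satisfied.
E2 (Δl = 0,±2, l_i+l_f ≥ 2): satisfied.

E2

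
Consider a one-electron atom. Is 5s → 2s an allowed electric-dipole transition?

forbidden

l: 0 → 0 (Δl = +0). Δl = ±1 ✗.
The transition is electric-dipole forbidden.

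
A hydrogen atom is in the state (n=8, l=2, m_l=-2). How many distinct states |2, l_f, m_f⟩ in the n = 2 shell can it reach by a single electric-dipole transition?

E1 requires Δl = ±1, so l_f ∈ {1, 3}; with 0 ≤ l_f ≤ n_f−1 = 1, the allowed l_f values are {1}.
For l_f = 1: m_f ∈ {m_i−1, m_i, m_i+1} ∩ [−1, 1] = {-1} → 1 state.
Total: 1.

1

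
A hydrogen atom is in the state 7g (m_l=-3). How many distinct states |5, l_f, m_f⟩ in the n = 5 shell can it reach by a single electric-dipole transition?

2

E1 requires Δl = ±1, so l_f ∈ {3, 5}; with 0 ≤ l_f ≤ n_f−1 = 4, the allowed l_f values are {3}.
For l_f = 3: m_f ∈ {m_i−1, m_i, m_i+1} ∩ [−3, 3] = {-3, -2} → 2 states.
Total: 2.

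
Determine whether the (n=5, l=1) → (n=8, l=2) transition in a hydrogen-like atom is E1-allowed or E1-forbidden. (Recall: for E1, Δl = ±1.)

Δl = 2 − 1 = +1; the E1 rule Δl = ±1 is ✓.
All E1 selection rules are satisfied.

allowed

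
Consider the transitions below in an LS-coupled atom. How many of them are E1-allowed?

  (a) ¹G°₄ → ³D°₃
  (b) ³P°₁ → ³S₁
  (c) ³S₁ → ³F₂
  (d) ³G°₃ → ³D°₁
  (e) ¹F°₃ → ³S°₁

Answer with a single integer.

1

(a) forbidden (parity, ΔS, ΔL fail)
(b) allowed
(c) forbidden (parity, ΔL fail)
(d) forbidden (parity, ΔL, ΔJ fail)
(e) forbidden (parity, ΔS, ΔL, ΔJ fail)
Total allowed: 1 of 5.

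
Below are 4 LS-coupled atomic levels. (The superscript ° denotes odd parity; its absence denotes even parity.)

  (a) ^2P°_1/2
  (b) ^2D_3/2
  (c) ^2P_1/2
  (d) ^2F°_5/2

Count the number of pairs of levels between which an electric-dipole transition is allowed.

(a)–(b): allowed.
(a)–(c): allowed.
(a)–(d): forbidden (parity, ΔL, ΔJ).
(b)–(c): forbidden (parity).
(b)–(d): allowed.
(c)–(d): forbidden (ΔL, ΔJ).
Allowed pairs: 3 of 6.

3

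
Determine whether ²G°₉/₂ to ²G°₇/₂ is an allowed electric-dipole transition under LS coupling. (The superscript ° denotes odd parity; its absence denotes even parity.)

Parity must change: odd → odd — fails.
ΔS = 0: S: 1/2 → 1/2 — ok.
ΔL = 0, ±1 (not L=0↔0): L: 4 → 4, ΔL = +0 — ok.
ΔJ = 0, ±1 (not J=0↔0): J: 9/2 → 7/2, ΔJ = -1 — ok.
Rule(s) violated: parity.

forbidden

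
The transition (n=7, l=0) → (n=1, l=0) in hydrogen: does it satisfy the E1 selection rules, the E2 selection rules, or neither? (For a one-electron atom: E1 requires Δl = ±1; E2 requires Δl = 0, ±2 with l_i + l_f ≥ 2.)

neither

Δl = 0 − 0 = +0; l_i + l_f = 0.
E1 (Δl = ±1): not satisfied.
E2 (Δl = 0,±2, l_i+l_f ≥ 2): not satisfied.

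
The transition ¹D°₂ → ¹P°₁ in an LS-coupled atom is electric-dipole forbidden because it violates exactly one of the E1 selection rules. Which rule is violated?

ΔL = 0, ±1 (not L=0↔0): L: 2 → 1, ΔL = -1 — satisfied.
ΔJ = 0, ±1 (not J=0↔0): J: 2 → 1, ΔJ = -1 — satisfied.
ΔS = 0: S: 0 → 0 — satisfied.
Parity must change: odd → odd — violated.

parity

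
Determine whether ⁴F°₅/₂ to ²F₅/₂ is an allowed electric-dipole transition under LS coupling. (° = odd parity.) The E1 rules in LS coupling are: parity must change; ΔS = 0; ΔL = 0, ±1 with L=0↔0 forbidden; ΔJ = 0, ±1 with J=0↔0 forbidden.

Initial level: S=3/2, L=3, J=5/2, parity odd. Final level: S=1/2, L=3, J=5/2, parity even.
Parity must change: odd → even — ok.
ΔS = 0: S: 3/2 → 1/2 — fails.
ΔL = 0, ±1 (not L=0↔0): L: 3 → 3, ΔL = +0 — ok.
ΔJ = 0, ±1 (not J=0↔0): J: 5/2 → 5/2, ΔJ = +0 — ok.
Rule(s) violated: ΔS.

forbidden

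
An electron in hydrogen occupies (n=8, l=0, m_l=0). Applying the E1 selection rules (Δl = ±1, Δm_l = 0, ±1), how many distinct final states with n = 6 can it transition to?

E1 requires Δl = ±1, so l_f ∈ {-1, 1}; with 0 ≤ l_f ≤ n_f−1 = 5, the allowed l_f values are {1}.
For l_f = 1: m_f ∈ {m_i−1, m_i, m_i+1} ∩ [−1, 1] = {-1, 0, 1} → 3 states.
Total: 3.

3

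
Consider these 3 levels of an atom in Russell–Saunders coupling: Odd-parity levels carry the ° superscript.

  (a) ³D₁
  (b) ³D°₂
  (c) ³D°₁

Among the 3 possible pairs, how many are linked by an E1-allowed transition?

(a)–(b): allowed.
(a)–(c): allowed.
(b)–(c): forbidden (parity).
Allowed pairs: 2 of 3.

2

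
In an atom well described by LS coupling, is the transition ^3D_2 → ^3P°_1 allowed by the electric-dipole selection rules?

ΔJ = 0, ±1 (not J=0↔0): J: 2 → 1, ΔJ = -1 — satisfied.
ΔL = 0, ±1 (not L=0↔0): L: 2 → 1, ΔL = -1 — satisfied.
ΔS = 0: S: 1 → 1 — satisfied.
Parity must change: even → odd — satisfied.
All four E1 rules are satisfied.

allowed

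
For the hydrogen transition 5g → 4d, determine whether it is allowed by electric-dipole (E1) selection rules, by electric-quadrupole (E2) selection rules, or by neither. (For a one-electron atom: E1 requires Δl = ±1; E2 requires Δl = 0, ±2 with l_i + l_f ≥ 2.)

Δl = 2 − 4 = -2; l_i + l_f = 6.
E1 (Δl = ±1): not satisfied.
E2 (Δl = 0,±2, l_i+l_f ≥ 2): satisfied.

E2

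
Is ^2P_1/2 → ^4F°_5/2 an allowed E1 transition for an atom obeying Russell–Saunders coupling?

Initial level: S=1/2, L=1, J=1/2, parity even. Final level: S=3/2, L=3, J=5/2, parity odd.
Parity must change: even → odd — ✓.
ΔS = 0: S: 1/2 → 3/2 — ✗.
ΔL = 0, ±1 (not L=0↔0): L: 1 → 3, ΔL = +2 — ✗.
ΔJ = 0, ±1 (not J=0↔0): J: 1/2 → 5/2, ΔJ = +2 — ✗.
Rule(s) violated: ΔS, ΔL, ΔJ.

forbidden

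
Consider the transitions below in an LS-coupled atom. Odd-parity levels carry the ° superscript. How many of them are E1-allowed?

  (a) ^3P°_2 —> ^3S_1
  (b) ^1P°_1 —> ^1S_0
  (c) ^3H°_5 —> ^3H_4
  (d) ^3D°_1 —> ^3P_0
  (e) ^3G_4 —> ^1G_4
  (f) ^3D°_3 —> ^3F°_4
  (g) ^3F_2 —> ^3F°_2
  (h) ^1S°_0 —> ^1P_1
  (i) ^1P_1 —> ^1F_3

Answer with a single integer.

6

(a) allowed
(b) allowed
(c) allowed
(d) allowed
(e) forbidden (parity, ΔS fail)
(f) forbidden (parity fails)
(g) allowed
(h) allowed
(i) forbidden (parity, ΔL, ΔJ fail)
Total allowed: 6 of 9.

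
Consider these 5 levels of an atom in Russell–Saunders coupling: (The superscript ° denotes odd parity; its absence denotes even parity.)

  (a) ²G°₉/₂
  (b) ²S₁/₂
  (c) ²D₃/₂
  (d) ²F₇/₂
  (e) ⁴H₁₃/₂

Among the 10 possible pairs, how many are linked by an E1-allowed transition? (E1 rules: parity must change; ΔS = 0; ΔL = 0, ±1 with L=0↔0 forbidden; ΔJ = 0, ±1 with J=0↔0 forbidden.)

(a)–(b): forbidden (ΔL, ΔJ).
(a)–(c): forbidden (ΔL, ΔJ).
(a)–(d): allowed.
(a)–(e): forbidden (ΔS, ΔJ).
(b)–(c): forbidden (parity, ΔL).
(b)–(d): forbidden (parity, ΔL, ΔJ).
(b)–(e): forbidden (parity, ΔS, ΔL, ΔJ).
(c)–(d): forbidden (parity, ΔJ).
(c)–(e): forbidden (parity, ΔS, ΔL, ΔJ).
(d)–(e): forbidden (parity, ΔS, ΔL, ΔJ).
Allowed pairs: 1 of 10.

1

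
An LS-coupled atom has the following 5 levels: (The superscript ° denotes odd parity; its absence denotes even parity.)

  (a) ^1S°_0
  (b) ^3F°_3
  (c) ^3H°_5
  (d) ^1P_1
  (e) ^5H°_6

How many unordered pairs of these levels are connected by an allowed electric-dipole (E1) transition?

(a)–(b): forbidden (parity, ΔS, ΔL, ΔJ).
(a)–(c): forbidden (parity, ΔS, ΔL, ΔJ).
(a)–(d): allowed.
(a)–(e): forbidden (parity, ΔS, ΔL, ΔJ).
(b)–(c): forbidden (parity, ΔL, ΔJ).
(b)–(d): forbidden (ΔS, ΔL, ΔJ).
(b)–(e): forbidden (parity, ΔS, ΔL, ΔJ).
(c)–(d): forbidden (ΔS, ΔL, ΔJ).
(c)–(e): forbidden (parity, ΔS).
(d)–(e): forbidden (ΔS, ΔL, ΔJ).
Allowed pairs: 1 of 10.

1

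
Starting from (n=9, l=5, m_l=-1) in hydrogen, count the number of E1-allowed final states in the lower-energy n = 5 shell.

3

E1 requires Δl = ±1, so l_f ∈ {4, 6}; with 0 ≤ l_f ≤ n_f−1 = 4, the allowed l_f values are {4}.
For l_f = 4: m_f ∈ {m_i−1, m_i, m_i+1} ∩ [−4, 4] = {-2, -1, 0} → 3 states.
Total: 3.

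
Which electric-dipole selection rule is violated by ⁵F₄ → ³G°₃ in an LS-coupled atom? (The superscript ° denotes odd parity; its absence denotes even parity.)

Reading off the term symbols: S 2→1, L 3→4, J 4→3, parity even→odd.
Parity must change: even → odd — ✓.
ΔS = 0: S: 2 → 1 — ✗.
ΔL = 0, ±1 (not L=0↔0): L: 3 → 4, ΔL = +1 — ✓.
ΔJ = 0, ±1 (not J=0↔0): J: 4 → 3, ΔJ = -1 — ✓.

the ΔS = 0 rule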